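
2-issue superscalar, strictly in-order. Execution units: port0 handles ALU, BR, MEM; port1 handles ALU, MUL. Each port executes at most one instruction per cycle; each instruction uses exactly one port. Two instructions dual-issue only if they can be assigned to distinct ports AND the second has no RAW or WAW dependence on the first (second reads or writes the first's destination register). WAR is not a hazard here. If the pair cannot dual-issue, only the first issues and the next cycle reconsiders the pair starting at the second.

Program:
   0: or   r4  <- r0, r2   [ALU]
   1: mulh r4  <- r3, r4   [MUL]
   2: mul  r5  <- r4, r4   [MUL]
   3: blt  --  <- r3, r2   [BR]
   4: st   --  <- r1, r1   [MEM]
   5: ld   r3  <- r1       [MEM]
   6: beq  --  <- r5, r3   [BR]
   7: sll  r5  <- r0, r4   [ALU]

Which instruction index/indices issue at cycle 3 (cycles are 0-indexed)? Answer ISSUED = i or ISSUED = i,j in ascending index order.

ISSUED = 4

#0 head=0: or.ALU i0 RAW+WAW r4
#1 head=1: mulh.MUL i1 no-port MUL/MUL
#2 head=2: mul.MUL/blt.BR i2&i3 dual
#3 head=4: st.MEM i4 no-port MEM/MEM
#4 head=5: ld.MEM i5 no-port MEM/BR
#5 head=6: beq.BR/sll.ALU i6&i7 dual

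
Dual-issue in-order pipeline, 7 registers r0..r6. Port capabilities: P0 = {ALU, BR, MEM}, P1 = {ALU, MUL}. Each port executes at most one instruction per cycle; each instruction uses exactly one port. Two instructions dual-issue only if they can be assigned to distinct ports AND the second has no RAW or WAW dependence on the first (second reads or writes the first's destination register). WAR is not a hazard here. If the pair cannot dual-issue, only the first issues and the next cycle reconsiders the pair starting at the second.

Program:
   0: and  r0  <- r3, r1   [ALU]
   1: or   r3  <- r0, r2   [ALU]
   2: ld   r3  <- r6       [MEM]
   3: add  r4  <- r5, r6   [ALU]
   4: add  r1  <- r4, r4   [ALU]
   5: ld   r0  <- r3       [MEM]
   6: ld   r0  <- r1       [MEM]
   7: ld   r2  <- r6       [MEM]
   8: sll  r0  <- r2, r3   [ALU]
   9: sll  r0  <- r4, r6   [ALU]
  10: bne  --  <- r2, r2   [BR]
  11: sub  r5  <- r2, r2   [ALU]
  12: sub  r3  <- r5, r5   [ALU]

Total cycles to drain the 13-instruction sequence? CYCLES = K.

CYCLES = 10

  cy0 -> i0 (and) RAW r0
  cy1 -> i1 (or) WAW r3
  cy2 -> i2/i3 (ld;add) dual
  cy3 -> i4/i5 (add;ld) dual
  cy4 -> i6 (ld) no-port MEM/MEM
  cy5 -> i7 (ld) RAW r2
  cy6 -> i8 (sll) WAW r0
  cy7 -> i9/i10 (sll;bne) dual
  cy8 -> i11 (sub) RAW r5
  cy9 -> i12 (sub) tail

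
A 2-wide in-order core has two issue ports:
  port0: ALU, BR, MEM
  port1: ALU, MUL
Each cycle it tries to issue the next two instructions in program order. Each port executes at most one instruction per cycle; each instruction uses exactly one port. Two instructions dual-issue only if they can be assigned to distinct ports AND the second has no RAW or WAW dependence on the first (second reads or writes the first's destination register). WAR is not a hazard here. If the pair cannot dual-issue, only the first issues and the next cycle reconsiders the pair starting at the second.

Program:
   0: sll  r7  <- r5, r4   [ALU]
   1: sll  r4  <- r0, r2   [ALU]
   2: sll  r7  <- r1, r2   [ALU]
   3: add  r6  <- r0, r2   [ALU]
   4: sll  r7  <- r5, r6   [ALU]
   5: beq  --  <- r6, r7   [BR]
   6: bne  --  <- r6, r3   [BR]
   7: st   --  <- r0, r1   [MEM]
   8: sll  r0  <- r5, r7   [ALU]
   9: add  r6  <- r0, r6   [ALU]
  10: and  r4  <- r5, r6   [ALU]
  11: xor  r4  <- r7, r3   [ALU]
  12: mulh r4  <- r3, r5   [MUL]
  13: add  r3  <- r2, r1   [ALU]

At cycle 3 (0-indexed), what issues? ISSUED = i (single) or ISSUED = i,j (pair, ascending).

c0: i0+i1 sll.ALU+sll.ALU  dual
c1: i2+i3 sll.ALU+add.ALU  dual
c2: i4 sll.ALU  RAW r7
c3: i5 beq.BR  no-port BR/BR
c4: i6 bne.BR  no-port BR/MEM
c5: i7+i8 st.MEM+sll.ALU  dual
c6: i9 add.ALU  RAW r6
c7: i10 and.ALU  WAW r4
c8: i11 xor.ALU  WAW r4
c9: i12+i13 mulh.MUL+add.ALU  dual

ISSUED = 5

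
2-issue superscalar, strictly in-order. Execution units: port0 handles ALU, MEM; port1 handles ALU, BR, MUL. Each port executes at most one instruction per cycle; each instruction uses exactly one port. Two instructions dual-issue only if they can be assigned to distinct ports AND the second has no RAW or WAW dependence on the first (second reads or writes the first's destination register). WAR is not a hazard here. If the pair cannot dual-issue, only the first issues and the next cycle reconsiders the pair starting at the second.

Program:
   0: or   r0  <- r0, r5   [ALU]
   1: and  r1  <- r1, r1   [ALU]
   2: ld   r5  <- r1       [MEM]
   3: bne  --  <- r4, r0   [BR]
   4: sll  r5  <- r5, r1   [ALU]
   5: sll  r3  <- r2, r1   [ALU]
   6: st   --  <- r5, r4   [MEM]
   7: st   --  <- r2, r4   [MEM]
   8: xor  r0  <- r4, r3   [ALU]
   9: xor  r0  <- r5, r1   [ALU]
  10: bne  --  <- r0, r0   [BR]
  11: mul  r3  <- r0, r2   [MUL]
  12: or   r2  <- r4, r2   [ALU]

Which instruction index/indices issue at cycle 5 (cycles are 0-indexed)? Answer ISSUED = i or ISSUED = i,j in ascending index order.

ISSUED = 9

0. or.ALU+and.ALU @i0,i1  | dual
1. ld.MEM+bne.BR @i2,i3  | dual
2. sll.ALU+sll.ALU @i4,i5  | dual
3. st.MEM @i6  | no-port MEM/MEM
4. st.MEM+xor.ALU @i7,i8  | dual
5. xor.ALU @i9  | RAW r0
6. bne.BR @i10  | no-port BR/MUL
7. mul.MUL+or.ALU @i11,i12  | dual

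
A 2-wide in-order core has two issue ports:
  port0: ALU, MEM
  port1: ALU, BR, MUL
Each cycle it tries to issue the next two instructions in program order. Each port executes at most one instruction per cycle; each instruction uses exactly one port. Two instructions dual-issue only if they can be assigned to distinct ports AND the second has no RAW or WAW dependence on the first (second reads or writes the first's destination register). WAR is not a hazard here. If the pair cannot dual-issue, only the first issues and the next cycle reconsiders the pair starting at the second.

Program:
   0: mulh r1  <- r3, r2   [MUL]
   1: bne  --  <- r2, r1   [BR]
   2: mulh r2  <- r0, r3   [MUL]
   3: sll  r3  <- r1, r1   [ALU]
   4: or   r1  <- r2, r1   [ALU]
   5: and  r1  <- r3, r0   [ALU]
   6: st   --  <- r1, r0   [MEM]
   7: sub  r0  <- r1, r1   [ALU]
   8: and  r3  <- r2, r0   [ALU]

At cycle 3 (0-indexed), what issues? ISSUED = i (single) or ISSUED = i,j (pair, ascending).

ISSUED = 4

#0 head=0: mulh.MUL i0 no-port MUL/BR
#1 head=1: bne.BR i1 no-port BR/MUL
#2 head=2: mulh.MUL/sll.ALU i2/i3 2-wide
#3 head=4: or.ALU i4 WAW r1
#4 head=5: and.ALU i5 RAW r1
#5 head=6: st.MEM/sub.ALU i6/i7 2-wide
#6 head=8: and.ALU i8 tail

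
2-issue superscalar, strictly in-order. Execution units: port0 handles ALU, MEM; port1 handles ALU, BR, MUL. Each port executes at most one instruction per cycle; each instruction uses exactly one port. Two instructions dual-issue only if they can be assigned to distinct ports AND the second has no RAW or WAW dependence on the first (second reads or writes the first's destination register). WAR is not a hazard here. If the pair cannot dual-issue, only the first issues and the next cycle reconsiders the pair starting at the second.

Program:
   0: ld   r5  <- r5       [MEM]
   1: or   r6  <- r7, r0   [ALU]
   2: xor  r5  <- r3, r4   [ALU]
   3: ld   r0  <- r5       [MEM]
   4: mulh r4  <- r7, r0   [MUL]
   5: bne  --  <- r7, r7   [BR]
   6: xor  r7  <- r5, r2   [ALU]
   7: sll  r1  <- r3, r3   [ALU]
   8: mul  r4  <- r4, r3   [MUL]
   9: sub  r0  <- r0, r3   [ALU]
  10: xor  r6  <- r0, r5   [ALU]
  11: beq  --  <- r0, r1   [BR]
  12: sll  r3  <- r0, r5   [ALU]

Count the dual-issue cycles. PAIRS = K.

PAIRS = 4

[0] i0&i1  ld+or  -- 2-wide
[1] i2  xor  -- RAW r5
[2] i3  ld  -- RAW r0
[3] i4  mulh  -- no-port MUL/BR
[4] i5&i6  bne+xor  -- 2-wide
[5] i7&i8  sll+mul  -- 2-wide
[6] i9  sub  -- RAW r0
[7] i10&i11  xor+beq  -- 2-wide
[8] i12  sll  -- tail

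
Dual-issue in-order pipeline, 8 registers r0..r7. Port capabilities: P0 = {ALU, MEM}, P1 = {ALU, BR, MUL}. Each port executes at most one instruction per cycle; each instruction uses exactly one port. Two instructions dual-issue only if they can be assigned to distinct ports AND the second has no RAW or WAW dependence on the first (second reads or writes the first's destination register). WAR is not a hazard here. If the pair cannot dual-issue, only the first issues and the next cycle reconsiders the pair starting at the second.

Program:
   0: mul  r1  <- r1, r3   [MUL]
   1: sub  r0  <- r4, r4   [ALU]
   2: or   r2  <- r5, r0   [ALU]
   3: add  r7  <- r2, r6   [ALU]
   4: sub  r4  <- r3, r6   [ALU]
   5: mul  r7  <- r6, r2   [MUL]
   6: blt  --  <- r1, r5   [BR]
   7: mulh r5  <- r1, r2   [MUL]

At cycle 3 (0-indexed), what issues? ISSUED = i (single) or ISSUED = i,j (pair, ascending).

ISSUED = 5

  cy0 -> i0,i1 (mul.MUL;sub.ALU) pair
  cy1 -> i2 (or.ALU) RAW r2
  cy2 -> i3,i4 (add.ALU;sub.ALU) pair
  cy3 -> i5 (mul.MUL) no-port MUL/BR
  cy4 -> i6 (blt.BR) no-port BR/MUL
  cy5 -> i7 (mulh.MUL) tail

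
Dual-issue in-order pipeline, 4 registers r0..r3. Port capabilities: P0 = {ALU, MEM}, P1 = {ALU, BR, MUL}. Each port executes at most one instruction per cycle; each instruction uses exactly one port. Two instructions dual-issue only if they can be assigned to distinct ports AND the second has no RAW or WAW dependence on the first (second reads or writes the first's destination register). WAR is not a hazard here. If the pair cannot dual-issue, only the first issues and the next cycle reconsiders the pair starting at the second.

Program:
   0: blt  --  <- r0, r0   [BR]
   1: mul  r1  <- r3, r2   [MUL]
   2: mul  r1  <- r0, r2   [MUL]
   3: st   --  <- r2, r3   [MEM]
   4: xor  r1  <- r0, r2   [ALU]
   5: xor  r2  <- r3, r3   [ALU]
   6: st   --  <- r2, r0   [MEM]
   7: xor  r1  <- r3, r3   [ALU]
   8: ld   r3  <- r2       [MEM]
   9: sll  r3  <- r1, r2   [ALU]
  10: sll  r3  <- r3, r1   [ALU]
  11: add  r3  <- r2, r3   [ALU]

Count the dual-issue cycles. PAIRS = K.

PAIRS = 3

c0: i0 blt.BR  no-port BR/MUL
c1: i1 mul.MUL  no-port MUL/MUL
c2: i2+i3 mul.MUL;st.MEM  dual
c3: i4+i5 xor.ALU;xor.ALU  dual
c4: i6+i7 st.MEM;xor.ALU  dual
c5: i8 ld.MEM  WAW r3
c6: i9 sll.ALU  RAW+WAW r3
c7: i10 sll.ALU  RAW+WAW r3
c8: i11 add.ALU  tail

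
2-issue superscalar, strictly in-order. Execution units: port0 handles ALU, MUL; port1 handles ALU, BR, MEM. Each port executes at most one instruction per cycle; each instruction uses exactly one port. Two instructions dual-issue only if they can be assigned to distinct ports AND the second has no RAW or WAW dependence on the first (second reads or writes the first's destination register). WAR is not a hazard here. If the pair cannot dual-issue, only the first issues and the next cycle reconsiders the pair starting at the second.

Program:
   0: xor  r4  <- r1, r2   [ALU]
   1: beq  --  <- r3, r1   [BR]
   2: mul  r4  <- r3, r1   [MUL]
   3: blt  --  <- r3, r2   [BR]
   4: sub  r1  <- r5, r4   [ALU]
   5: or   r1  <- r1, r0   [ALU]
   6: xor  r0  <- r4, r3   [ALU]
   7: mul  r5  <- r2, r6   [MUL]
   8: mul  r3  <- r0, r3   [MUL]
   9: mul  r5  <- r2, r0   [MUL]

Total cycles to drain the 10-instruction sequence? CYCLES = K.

CYCLES = 7

c0: i0+i1 xor.ALU/beq.BR  pair
c1: i2+i3 mul.MUL/blt.BR  pair
c2: i4 sub.ALU  RAW+WAW r1
c3: i5+i6 or.ALU/xor.ALU  pair
c4: i7 mul.MUL  no-port MUL/MUL
c5: i8 mul.MUL  no-port MUL/MUL
c6: i9 mul.MUL  tail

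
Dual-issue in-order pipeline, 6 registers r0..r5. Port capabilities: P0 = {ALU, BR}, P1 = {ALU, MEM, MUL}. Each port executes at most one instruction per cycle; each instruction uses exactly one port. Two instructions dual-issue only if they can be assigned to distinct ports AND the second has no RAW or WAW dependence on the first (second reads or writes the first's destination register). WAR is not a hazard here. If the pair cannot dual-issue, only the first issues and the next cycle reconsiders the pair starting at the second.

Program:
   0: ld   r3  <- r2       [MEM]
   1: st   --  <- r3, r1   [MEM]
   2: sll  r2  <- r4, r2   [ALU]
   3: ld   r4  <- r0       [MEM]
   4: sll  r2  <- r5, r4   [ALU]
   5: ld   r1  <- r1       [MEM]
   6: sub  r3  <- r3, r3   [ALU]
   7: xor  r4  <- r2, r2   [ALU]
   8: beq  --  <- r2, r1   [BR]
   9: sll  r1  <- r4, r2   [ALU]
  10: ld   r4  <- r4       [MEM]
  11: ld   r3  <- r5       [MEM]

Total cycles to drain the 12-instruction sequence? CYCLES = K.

  cy0 -> i0 (ld) no-port MEM/MEM
  cy1 -> i1+i2 (st/sll) dual
  cy2 -> i3 (ld) RAW r4
  cy3 -> i4+i5 (sll/ld) dual
  cy4 -> i6+i7 (sub/xor) dual
  cy5 -> i8+i9 (beq/sll) dual
  cy6 -> i10 (ld) no-port MEM/MEM
  cy7 -> i11 (ld) tail

CYCLES = 8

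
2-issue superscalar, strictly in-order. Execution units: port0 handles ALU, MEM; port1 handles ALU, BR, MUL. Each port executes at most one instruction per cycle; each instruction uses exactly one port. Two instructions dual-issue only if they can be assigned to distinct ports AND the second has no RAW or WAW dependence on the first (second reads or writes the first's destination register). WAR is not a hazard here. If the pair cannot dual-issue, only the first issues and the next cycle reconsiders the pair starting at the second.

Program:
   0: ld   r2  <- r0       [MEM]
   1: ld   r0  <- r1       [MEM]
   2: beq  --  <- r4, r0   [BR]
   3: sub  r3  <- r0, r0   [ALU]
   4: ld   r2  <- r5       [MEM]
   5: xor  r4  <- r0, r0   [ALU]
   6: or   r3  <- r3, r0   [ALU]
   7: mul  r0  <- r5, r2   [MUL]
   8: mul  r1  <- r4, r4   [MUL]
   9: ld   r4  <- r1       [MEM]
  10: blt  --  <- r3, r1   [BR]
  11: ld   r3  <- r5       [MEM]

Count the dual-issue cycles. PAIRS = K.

PAIRS = 4

[0] i0  ld.MEM  -- no-port MEM/MEM
[1] i1  ld.MEM  -- RAW r0
[2] i2/i3  beq.BR;sub.ALU  -- dual
[3] i4/i5  ld.MEM;xor.ALU  -- dual
[4] i6/i7  or.ALU;mul.MUL  -- dual
[5] i8  mul.MUL  -- RAW r1
[6] i9/i10  ld.MEM;blt.BR  -- dual
[7] i11  ld.MEM  -- tail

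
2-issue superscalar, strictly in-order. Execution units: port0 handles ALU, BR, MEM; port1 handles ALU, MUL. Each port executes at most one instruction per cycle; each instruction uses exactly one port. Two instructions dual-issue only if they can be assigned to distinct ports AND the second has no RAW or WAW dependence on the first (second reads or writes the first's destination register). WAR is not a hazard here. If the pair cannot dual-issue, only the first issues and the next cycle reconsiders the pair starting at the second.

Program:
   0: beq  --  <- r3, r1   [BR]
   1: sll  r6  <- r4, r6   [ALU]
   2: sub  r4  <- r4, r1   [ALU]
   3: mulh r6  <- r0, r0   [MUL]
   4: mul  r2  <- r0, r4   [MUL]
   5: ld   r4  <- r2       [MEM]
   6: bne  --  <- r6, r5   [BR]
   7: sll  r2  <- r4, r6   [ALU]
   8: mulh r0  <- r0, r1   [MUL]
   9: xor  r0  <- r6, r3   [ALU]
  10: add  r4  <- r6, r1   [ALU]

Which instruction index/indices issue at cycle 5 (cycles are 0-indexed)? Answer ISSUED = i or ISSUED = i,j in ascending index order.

ISSUED = 8

t=0 i0&i1:beq;sll ; pair
t=1 i2&i3:sub;mulh ; pair
t=2 i4:mul ; RAW r2
t=3 i5:ld ; no-port MEM/BR
t=4 i6&i7:bne;sll ; pair
t=5 i8:mulh ; WAW r0
t=6 i9&i10:xor;add ; pair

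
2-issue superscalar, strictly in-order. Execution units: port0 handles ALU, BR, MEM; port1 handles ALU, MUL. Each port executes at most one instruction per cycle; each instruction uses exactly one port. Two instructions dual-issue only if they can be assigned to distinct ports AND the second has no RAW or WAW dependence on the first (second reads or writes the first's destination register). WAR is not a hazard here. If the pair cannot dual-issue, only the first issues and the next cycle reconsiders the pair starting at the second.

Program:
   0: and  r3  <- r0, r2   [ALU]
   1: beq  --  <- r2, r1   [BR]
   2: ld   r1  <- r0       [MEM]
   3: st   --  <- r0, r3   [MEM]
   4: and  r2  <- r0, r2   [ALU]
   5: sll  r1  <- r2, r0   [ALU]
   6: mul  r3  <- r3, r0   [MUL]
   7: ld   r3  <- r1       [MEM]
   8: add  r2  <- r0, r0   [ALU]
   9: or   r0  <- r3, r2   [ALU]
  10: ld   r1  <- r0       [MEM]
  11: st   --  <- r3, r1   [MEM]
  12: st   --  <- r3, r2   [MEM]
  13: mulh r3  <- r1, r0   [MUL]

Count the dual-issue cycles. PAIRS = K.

PAIRS = 5

  cy0 -> i0&i1 (and/beq) pair
  cy1 -> i2 (ld) no-port MEM/MEM
  cy2 -> i3&i4 (st/and) pair
  cy3 -> i5&i6 (sll/mul) pair
  cy4 -> i7&i8 (ld/add) pair
  cy5 -> i9 (or) RAW r0
  cy6 -> i10 (ld) no-port MEM/MEM
  cy7 -> i11 (st) no-port MEM/MEM
  cy8 -> i12&i13 (st/mulh) pair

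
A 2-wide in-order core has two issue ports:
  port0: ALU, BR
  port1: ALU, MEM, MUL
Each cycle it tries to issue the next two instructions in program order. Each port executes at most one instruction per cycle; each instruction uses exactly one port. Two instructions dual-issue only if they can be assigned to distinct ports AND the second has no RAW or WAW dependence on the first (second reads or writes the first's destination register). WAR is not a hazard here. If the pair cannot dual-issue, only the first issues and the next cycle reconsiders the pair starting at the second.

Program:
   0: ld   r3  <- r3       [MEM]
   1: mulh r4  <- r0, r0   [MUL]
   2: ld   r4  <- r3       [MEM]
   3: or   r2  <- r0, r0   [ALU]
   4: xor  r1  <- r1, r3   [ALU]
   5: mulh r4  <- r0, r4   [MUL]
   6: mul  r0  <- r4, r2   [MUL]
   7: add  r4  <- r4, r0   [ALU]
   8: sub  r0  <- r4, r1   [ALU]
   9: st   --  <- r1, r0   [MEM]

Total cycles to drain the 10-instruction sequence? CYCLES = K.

CYCLES = 8

[0] i0  ld.MEM  -- no-port MEM/MUL
[1] i1  mulh.MUL  -- no-port MUL/MEM
[2] i2,i3  ld.MEM+or.ALU  -- dual
[3] i4,i5  xor.ALU+mulh.MUL  -- dual
[4] i6  mul.MUL  -- RAW r0
[5] i7  add.ALU  -- RAW r4
[6] i8  sub.ALU  -- RAW r0
[7] i9  st.MEM  -- tail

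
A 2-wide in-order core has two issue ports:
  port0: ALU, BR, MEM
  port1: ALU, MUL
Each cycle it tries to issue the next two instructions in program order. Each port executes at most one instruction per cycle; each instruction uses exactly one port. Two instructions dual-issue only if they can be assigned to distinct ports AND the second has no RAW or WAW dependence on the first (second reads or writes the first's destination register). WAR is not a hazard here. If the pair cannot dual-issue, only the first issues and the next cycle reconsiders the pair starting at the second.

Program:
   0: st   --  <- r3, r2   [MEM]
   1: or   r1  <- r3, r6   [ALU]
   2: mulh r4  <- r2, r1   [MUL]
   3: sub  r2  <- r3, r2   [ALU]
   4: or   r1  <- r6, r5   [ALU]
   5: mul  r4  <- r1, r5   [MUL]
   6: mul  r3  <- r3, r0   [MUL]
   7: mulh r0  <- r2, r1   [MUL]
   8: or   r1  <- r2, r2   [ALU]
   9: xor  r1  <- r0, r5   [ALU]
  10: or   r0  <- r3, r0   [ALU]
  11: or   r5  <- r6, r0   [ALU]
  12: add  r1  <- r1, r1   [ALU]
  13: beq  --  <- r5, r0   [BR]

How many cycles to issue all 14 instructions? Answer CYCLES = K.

CYCLES = 9

  cy0 -> i0+i1 (st.MEM/or.ALU) dual
  cy1 -> i2+i3 (mulh.MUL/sub.ALU) dual
  cy2 -> i4 (or.ALU) RAW r1
  cy3 -> i5 (mul.MUL) no-port MUL/MUL
  cy4 -> i6 (mul.MUL) no-port MUL/MUL
  cy5 -> i7+i8 (mulh.MUL/or.ALU) dual
  cy6 -> i9+i10 (xor.ALU/or.ALU) dual
  cy7 -> i11+i12 (or.ALU/add.ALU) dual
  cy8 -> i13 (beq.BR) tail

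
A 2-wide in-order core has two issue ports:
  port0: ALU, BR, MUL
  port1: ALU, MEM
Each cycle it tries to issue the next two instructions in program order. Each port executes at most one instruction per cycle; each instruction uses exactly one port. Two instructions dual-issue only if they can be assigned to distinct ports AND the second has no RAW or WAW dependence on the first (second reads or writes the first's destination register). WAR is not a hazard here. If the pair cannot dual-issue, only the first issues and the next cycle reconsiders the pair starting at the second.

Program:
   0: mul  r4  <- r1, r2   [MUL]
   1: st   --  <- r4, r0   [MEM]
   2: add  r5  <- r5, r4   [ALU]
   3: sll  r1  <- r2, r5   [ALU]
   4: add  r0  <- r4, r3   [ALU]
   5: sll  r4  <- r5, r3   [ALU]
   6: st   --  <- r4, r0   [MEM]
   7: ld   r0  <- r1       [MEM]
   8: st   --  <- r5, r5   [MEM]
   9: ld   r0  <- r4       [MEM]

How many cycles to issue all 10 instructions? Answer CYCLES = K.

CYCLES = 8

c0: i0 mul  RAW r4
c1: i1,i2 st+add  2-wide
c2: i3,i4 sll+add  2-wide
c3: i5 sll  RAW r4
c4: i6 st  no-port MEM/MEM
c5: i7 ld  no-port MEM/MEM
c6: i8 st  no-port MEM/MEM
c7: i9 ld  tail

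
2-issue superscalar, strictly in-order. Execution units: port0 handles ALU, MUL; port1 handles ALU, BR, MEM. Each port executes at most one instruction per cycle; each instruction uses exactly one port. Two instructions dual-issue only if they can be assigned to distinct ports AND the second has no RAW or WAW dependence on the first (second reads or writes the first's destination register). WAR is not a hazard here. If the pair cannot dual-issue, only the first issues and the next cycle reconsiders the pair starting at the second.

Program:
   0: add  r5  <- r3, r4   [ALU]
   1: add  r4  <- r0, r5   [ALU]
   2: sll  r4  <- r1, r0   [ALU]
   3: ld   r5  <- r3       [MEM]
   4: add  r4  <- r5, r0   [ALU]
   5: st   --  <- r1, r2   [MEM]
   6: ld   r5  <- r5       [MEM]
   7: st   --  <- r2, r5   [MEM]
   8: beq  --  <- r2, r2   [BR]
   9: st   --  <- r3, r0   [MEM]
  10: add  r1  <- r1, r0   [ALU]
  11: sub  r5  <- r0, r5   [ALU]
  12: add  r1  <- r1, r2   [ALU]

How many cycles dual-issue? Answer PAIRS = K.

  cy0 -> i0 (add) RAW r5
  cy1 -> i1 (add) WAW r4
  cy2 -> i2,i3 (sll+ld) pair
  cy3 -> i4,i5 (add+st) pair
  cy4 -> i6 (ld) no-port MEM/MEM
  cy5 -> i7 (st) no-port MEM/BR
  cy6 -> i8 (beq) no-port BR/MEM
  cy7 -> i9,i10 (st+add) pair
  cy8 -> i11,i12 (sub+add) pair

PAIRS = 4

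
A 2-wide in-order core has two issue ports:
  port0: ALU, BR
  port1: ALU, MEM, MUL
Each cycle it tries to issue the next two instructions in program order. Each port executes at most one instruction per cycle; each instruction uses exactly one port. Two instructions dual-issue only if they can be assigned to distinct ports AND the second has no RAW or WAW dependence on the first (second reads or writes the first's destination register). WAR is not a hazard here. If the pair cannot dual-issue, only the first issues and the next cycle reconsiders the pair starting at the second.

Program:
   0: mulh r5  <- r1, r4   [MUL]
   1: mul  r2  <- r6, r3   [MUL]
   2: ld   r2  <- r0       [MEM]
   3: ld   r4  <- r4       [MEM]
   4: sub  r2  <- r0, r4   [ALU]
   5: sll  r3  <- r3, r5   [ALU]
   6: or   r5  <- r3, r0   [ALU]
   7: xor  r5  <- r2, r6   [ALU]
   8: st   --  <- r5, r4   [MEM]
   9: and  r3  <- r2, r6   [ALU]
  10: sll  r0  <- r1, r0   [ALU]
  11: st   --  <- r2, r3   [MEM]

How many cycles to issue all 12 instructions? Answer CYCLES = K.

0. mulh @i0  | no-port MUL/MUL
1. mul @i1  | no-port MUL/MEM
2. ld @i2  | no-port MEM/MEM
3. ld @i3  | RAW r4
4. sub;sll @i4+i5  | dual
5. or @i6  | WAW r5
6. xor @i7  | RAW r5
7. st;and @i8+i9  | dual
8. sll;st @i10+i11  | dual

CYCLES = 9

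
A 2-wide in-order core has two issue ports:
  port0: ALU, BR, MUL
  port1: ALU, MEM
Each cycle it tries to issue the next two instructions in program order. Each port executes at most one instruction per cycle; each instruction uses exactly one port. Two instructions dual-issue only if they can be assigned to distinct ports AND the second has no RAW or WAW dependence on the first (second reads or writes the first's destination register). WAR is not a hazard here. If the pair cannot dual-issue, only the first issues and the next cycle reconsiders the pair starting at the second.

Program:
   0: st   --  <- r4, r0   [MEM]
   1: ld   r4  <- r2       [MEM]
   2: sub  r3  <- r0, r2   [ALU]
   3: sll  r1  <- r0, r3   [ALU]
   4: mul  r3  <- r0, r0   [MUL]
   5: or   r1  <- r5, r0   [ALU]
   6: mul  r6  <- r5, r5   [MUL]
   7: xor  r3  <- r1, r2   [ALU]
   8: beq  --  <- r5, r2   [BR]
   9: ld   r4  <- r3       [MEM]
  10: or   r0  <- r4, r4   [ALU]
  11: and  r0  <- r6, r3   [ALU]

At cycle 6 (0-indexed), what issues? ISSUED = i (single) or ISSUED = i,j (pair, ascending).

c0: i0 st.MEM  no-port MEM/MEM
c1: i1&i2 ld.MEM;sub.ALU  dual
c2: i3&i4 sll.ALU;mul.MUL  dual
c3: i5&i6 or.ALU;mul.MUL  dual
c4: i7&i8 xor.ALU;beq.BR  dual
c5: i9 ld.MEM  RAW r4
c6: i10 or.ALU  WAW r0
c7: i11 and.ALU  tail

ISSUED = 10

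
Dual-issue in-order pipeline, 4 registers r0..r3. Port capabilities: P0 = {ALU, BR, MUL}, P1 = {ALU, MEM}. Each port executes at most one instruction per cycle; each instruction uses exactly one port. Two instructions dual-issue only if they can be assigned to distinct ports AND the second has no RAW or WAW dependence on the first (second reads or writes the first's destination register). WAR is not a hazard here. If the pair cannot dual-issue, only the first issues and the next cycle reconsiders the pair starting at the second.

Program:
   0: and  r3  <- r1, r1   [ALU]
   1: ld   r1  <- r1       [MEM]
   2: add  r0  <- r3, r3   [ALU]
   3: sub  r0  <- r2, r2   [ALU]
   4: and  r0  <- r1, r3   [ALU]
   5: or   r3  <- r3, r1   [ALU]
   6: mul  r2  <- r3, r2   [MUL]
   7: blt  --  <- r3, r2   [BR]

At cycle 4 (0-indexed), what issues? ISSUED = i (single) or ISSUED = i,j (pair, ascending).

ISSUED = 6

0. and.ALU+ld.MEM @i0&i1  | dual
1. add.ALU @i2  | WAW r0
2. sub.ALU @i3  | WAW r0
3. and.ALU+or.ALU @i4&i5  | dual
4. mul.MUL @i6  | no-port MUL/BR
5. blt.BR @i7  | tail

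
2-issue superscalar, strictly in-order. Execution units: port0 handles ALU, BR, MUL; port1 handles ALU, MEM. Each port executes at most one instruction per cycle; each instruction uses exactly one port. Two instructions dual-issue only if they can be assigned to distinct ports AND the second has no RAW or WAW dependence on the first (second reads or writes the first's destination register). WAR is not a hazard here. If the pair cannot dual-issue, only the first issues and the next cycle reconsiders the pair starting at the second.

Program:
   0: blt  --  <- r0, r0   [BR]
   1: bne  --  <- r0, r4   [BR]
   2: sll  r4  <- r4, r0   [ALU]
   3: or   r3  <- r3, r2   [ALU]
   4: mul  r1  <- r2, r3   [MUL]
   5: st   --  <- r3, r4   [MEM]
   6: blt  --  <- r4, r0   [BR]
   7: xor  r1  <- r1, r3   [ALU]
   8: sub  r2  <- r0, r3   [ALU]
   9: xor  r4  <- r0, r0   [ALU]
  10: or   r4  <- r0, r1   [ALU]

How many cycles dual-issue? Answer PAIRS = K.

PAIRS = 4

0. blt @i0  | no-port BR/BR
1. bne+sll @i1/i2  | 2-wide
2. or @i3  | RAW r3
3. mul+st @i4/i5  | 2-wide
4. blt+xor @i6/i7  | 2-wide
5. sub+xor @i8/i9  | 2-wide
6. or @i10  | tail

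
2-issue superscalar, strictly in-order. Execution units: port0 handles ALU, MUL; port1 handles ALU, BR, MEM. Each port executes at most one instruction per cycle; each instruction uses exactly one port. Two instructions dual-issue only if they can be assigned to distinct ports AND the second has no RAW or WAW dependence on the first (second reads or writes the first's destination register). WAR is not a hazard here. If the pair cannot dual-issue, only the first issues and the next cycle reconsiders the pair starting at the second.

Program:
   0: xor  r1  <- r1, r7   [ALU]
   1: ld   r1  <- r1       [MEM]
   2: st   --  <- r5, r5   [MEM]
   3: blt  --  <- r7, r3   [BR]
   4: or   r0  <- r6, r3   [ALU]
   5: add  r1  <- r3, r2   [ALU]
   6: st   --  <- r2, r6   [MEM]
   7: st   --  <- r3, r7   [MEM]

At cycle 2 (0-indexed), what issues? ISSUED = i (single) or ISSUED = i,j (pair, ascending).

[0] i0  xor  -- RAW+WAW r1
[1] i1  ld  -- no-port MEM/MEM
[2] i2  st  -- no-port MEM/BR
[3] i3/i4  blt/or  -- 2-wide
[4] i5/i6  add/st  -- 2-wide
[5] i7  st  -- tail

ISSUED = 2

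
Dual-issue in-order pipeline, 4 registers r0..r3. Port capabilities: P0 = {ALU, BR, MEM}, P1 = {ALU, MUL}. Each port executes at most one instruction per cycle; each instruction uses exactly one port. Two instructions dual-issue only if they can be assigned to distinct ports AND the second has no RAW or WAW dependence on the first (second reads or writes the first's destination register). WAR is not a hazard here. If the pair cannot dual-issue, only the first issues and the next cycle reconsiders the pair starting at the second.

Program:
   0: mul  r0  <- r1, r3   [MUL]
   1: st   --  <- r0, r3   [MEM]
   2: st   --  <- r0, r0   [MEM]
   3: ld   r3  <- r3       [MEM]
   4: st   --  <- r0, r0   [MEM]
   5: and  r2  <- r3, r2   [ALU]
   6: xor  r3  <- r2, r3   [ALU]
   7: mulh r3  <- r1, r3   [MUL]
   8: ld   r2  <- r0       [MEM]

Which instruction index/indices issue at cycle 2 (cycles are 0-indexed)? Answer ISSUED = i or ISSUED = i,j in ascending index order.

0. mul.MUL @i0  | RAW r0
1. st.MEM @i1  | no-port MEM/MEM
2. st.MEM @i2  | no-port MEM/MEM
3. ld.MEM @i3  | no-port MEM/MEM
4. st.MEM+and.ALU @i4/i5  | dual
5. xor.ALU @i6  | RAW+WAW r3
6. mulh.MUL+ld.MEM @i7/i8  | dual

ISSUED = 2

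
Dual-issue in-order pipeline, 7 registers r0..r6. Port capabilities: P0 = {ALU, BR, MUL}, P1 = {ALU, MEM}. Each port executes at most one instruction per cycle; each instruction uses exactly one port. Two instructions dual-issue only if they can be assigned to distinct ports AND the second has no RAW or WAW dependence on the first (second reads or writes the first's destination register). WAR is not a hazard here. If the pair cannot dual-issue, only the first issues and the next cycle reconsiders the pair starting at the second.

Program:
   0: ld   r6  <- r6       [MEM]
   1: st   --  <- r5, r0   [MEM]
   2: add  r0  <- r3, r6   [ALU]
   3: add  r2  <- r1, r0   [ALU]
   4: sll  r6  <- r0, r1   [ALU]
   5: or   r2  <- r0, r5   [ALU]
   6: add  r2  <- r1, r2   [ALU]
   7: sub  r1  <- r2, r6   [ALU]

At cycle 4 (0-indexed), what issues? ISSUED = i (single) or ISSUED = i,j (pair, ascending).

ISSUED = 6

[0] i0  ld.MEM  -- no-port MEM/MEM
[1] i1+i2  st.MEM;add.ALU  -- dual
[2] i3+i4  add.ALU;sll.ALU  -- dual
[3] i5  or.ALU  -- RAW+WAW r2
[4] i6  add.ALU  -- RAW r2
[5] i7  sub.ALU  -- tail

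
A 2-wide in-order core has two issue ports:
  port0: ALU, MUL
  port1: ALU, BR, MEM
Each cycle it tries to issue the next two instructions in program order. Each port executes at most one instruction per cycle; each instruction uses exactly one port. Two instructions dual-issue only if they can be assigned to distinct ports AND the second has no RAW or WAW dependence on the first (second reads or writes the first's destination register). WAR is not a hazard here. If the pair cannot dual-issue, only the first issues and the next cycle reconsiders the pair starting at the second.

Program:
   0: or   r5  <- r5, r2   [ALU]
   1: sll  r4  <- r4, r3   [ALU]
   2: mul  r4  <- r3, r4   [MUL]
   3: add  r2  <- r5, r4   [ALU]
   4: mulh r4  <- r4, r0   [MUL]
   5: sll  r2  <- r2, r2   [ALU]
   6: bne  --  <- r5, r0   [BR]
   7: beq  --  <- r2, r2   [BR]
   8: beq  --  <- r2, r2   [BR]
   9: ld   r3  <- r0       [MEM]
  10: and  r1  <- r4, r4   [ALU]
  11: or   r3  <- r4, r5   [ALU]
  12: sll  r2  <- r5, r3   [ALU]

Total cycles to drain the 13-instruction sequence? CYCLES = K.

CYCLES = 9

#0 head=0: or;sll i0,i1 2-wide
#1 head=2: mul i2 RAW r4
#2 head=3: add;mulh i3,i4 2-wide
#3 head=5: sll;bne i5,i6 2-wide
#4 head=7: beq i7 no-port BR/BR
#5 head=8: beq i8 no-port BR/MEM
#6 head=9: ld;and i9,i10 2-wide
#7 head=11: or i11 RAW r3
#8 head=12: sll i12 tail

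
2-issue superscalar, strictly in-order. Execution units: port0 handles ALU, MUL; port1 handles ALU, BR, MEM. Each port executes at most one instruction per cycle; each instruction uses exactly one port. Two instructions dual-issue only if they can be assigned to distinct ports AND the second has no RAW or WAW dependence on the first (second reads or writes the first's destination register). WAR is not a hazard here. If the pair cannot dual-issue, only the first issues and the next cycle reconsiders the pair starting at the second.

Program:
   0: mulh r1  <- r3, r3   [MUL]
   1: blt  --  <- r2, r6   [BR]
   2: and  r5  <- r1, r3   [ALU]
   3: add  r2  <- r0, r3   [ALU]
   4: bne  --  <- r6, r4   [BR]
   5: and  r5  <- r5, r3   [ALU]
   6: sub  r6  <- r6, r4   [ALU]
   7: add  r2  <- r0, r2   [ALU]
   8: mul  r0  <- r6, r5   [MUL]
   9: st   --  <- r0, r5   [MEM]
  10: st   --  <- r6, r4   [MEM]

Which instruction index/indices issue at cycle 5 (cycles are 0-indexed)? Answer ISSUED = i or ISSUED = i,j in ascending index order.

0. mulh;blt @i0+i1  | 2-wide
1. and;add @i2+i3  | 2-wide
2. bne;and @i4+i5  | 2-wide
3. sub;add @i6+i7  | 2-wide
4. mul @i8  | RAW r0
5. st @i9  | no-port MEM/MEM
6. st @i10  | tail

ISSUED = 9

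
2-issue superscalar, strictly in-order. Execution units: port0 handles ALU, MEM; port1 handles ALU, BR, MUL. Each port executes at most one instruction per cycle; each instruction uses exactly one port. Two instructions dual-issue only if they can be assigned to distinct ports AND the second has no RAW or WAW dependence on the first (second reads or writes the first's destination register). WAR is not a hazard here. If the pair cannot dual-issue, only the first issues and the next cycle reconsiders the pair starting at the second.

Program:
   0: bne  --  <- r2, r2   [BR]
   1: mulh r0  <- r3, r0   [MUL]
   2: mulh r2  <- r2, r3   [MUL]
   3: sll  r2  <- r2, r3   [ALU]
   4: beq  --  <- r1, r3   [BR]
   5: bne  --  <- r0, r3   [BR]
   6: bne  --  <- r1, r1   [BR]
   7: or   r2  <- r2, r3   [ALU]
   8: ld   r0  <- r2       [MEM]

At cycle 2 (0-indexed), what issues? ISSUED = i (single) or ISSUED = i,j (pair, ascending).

ISSUED = 2

[0] i0  bne  -- no-port BR/MUL
[1] i1  mulh  -- no-port MUL/MUL
[2] i2  mulh  -- RAW+WAW r2
[3] i3&i4  sll/beq  -- dual
[4] i5  bne  -- no-port BR/BR
[5] i6&i7  bne/or  -- dual
[6] i8  ld  -- tail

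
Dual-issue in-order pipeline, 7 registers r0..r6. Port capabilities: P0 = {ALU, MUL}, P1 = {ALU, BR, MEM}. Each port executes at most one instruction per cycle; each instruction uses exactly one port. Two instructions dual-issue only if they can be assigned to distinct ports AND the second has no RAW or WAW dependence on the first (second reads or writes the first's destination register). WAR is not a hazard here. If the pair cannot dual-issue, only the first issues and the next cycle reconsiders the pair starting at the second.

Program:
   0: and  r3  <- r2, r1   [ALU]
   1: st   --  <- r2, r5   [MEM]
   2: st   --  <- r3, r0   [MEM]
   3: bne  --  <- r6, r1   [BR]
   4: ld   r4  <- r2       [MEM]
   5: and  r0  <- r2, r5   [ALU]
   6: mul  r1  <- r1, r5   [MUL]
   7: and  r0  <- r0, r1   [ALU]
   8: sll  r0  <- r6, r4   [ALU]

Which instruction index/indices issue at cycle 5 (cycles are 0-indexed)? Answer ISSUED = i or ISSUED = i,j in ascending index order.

  cy0 -> i0/i1 (and/st) dual
  cy1 -> i2 (st) no-port MEM/BR
  cy2 -> i3 (bne) no-port BR/MEM
  cy3 -> i4/i5 (ld/and) dual
  cy4 -> i6 (mul) RAW r1
  cy5 -> i7 (and) WAW r0
  cy6 -> i8 (sll) tail

ISSUED = 7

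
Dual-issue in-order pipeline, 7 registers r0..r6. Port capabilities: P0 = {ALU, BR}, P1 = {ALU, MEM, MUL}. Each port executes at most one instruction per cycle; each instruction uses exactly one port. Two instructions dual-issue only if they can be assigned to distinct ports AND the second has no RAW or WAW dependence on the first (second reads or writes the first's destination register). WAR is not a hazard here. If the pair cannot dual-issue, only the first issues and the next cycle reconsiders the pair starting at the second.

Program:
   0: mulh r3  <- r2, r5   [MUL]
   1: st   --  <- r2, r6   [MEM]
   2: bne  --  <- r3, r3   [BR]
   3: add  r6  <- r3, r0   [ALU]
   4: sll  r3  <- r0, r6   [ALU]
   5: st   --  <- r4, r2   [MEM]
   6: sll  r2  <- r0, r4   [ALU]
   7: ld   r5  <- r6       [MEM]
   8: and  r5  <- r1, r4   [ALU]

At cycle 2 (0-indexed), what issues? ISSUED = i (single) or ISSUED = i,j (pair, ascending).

[0] i0  mulh.MUL  -- no-port MUL/MEM
[1] i1+i2  st.MEM;bne.BR  -- dual
[2] i3  add.ALU  -- RAW r6
[3] i4+i5  sll.ALU;st.MEM  -- dual
[4] i6+i7  sll.ALU;ld.MEM  -- dual
[5] i8  and.ALU  -- tail

ISSUED = 3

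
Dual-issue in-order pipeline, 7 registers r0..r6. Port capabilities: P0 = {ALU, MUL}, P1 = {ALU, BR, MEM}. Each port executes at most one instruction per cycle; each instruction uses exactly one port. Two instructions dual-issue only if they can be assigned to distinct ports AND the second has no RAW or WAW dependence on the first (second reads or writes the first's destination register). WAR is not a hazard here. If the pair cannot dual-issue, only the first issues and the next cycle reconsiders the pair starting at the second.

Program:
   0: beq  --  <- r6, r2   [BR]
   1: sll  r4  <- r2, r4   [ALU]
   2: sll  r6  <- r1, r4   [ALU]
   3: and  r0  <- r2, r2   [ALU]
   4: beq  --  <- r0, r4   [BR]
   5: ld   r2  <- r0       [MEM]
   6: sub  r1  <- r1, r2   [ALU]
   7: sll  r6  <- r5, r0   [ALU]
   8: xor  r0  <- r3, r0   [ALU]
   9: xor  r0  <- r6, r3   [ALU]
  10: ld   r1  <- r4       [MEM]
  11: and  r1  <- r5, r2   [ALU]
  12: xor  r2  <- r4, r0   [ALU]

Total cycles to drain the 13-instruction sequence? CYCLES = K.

0. beq.BR sll.ALU @i0&i1  | 2-wide
1. sll.ALU and.ALU @i2&i3  | 2-wide
2. beq.BR @i4  | no-port BR/MEM
3. ld.MEM @i5  | RAW r2
4. sub.ALU sll.ALU @i6&i7  | 2-wide
5. xor.ALU @i8  | WAW r0
6. xor.ALU ld.MEM @i9&i10  | 2-wide
7. and.ALU xor.ALU @i11&i12  | 2-wide

CYCLES = 8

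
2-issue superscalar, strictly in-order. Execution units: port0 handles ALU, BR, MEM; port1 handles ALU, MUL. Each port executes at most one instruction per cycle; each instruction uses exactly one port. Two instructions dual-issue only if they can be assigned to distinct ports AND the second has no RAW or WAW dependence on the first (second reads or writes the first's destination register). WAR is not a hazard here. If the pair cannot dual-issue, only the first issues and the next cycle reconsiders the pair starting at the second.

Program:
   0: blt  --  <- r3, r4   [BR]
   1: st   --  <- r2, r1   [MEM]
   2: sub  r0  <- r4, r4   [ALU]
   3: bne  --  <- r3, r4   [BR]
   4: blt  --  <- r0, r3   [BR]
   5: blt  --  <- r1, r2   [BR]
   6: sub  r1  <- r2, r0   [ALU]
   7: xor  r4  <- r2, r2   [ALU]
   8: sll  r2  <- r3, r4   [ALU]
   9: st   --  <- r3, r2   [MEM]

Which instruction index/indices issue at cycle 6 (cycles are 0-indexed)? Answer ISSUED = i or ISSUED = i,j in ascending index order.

ISSUED = 8

#0 head=0: blt i0 no-port BR/MEM
#1 head=1: st/sub i1/i2 2-wide
#2 head=3: bne i3 no-port BR/BR
#3 head=4: blt i4 no-port BR/BR
#4 head=5: blt/sub i5/i6 2-wide
#5 head=7: xor i7 RAW r4
#6 head=8: sll i8 RAW r2
#7 head=9: st i9 tail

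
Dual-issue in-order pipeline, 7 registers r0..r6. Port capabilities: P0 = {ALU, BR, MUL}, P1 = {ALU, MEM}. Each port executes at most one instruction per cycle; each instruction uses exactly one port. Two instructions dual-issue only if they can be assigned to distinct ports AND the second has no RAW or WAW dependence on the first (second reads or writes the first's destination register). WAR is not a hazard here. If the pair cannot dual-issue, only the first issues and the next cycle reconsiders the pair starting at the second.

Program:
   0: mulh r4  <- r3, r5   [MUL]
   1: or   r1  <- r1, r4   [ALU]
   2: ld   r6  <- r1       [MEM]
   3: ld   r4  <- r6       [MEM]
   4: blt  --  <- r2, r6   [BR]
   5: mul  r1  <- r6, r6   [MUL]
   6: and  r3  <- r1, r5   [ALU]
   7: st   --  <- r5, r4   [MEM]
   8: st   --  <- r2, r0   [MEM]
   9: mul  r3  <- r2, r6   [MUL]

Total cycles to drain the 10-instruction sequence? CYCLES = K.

c0: i0 mulh.MUL  RAW r4
c1: i1 or.ALU  RAW r1
c2: i2 ld.MEM  no-port MEM/MEM
c3: i3,i4 ld.MEM;blt.BR  pair
c4: i5 mul.MUL  RAW r1
c5: i6,i7 and.ALU;st.MEM  pair
c6: i8,i9 st.MEM;mul.MUL  pair

CYCLES = 7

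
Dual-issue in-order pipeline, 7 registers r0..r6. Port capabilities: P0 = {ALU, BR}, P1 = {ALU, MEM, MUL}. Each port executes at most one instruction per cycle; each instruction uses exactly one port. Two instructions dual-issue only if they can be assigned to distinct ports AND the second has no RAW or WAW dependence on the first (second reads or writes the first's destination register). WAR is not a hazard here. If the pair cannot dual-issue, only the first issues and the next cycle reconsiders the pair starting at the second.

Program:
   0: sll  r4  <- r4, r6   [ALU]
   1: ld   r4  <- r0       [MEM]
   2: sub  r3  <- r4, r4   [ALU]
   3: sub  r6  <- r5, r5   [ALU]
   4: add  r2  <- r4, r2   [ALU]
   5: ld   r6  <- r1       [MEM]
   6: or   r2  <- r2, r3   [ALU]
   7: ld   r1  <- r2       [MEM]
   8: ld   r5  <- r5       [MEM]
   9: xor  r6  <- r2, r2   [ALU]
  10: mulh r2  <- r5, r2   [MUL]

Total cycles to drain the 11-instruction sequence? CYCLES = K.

CYCLES = 8

c0: i0 sll  WAW r4
c1: i1 ld  RAW r4
c2: i2&i3 sub/sub  pair
c3: i4&i5 add/ld  pair
c4: i6 or  RAW r2
c5: i7 ld  no-port MEM/MEM
c6: i8&i9 ld/xor  pair
c7: i10 mulh  tail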